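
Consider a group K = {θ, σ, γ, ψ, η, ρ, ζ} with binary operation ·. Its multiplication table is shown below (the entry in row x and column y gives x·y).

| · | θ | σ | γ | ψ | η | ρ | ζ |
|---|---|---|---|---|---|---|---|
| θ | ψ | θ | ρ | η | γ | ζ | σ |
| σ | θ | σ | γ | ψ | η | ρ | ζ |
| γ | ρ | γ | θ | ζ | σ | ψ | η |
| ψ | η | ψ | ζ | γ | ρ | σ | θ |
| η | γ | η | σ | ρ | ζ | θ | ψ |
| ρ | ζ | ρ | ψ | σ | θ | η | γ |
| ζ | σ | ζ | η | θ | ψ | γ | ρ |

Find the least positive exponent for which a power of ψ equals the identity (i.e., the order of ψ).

The identity element is σ (its row matches the header).
ψ^1 = ψ
ψ^2 = ψ·ψ = γ
ψ^3 = γ·ψ = ζ
ψ^4 = ζ·ψ = θ
ψ^5 = θ·ψ = η
ψ^6 = η·ψ = ρ
ψ^7 = ρ·ψ = σ
The first power of ψ equal to the identity is ψ^7, so ord(ψ) = 7.

7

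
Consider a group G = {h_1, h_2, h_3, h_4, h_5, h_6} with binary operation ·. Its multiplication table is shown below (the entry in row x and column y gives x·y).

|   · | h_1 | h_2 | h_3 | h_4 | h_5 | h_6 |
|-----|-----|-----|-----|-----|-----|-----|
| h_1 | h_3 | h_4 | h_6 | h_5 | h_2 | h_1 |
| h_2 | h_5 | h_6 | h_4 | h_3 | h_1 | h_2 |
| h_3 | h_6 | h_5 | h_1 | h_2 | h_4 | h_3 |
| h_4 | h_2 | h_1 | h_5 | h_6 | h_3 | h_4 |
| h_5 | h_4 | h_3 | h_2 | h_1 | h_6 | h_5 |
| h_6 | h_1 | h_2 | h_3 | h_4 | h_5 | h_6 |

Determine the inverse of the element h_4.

h_4

First locate the identity: row h_6 matches the header, so h_6 is the identity.
Scan row h_4 for h_6: h_4·h_4 = h_6. Hence h_4^(-1) = h_4.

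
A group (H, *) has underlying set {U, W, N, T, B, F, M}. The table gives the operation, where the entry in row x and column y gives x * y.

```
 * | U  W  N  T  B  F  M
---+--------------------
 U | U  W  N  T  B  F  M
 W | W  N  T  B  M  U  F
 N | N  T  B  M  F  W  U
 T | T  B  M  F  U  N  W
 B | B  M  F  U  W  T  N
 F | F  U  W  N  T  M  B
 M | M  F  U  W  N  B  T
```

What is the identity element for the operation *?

U

The identity e satisfies e * x = x for all x, so its row in the table reproduces the column headers.
Row U reads: U, W, N, T, B, F, M — exactly the header order. So U is the identity.
(Structurally, H here is isomorphic to the cyclic group Z_7.)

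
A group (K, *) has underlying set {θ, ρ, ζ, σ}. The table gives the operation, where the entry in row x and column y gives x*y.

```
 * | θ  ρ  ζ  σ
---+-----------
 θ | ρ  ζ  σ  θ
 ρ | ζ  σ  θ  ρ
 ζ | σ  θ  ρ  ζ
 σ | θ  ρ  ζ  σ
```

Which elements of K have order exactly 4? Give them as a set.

Identity is σ. Compute the order of each non-identity element by repeated multiplication:
  θ: θ → ρ → ζ → σ  (order 4)
  ρ: ρ → σ  (order 2)
  ζ: ζ → ρ → θ → σ  (order 4)
Elements of order 4: {ζ, θ}.
(Structurally, K here is isomorphic to the cyclic group Z_4.)

{ζ, θ}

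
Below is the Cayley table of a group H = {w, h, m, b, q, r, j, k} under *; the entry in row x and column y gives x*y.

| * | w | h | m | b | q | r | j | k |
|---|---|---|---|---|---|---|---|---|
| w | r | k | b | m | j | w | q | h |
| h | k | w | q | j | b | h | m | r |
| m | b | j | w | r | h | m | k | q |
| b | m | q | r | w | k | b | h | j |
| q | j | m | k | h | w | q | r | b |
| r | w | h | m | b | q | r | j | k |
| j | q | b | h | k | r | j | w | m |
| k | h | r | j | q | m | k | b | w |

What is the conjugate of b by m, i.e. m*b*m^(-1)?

The identity is r. In row m, the entry r sits in column b, so m^(-1) = b.
m*b = r
r*b = b

b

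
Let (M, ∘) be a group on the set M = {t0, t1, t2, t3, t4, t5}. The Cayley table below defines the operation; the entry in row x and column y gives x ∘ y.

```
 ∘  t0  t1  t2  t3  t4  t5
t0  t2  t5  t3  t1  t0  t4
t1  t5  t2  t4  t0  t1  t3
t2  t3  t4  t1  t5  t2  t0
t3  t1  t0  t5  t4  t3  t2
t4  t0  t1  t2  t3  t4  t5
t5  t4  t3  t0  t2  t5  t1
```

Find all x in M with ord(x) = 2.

{t3}

Identity is t4. Compute the order of each non-identity element by repeated multiplication:
  t0: t0 → t2 → t3 → t1 → t5 → t4  (order 6)
  t1: t1 → t2 → t4  (order 3)
  t2: t2 → t1 → t4  (order 3)
  t3: t3 → t4  (order 2)
  t5: t5 → t1 → t3 → t2 → t0 → t4  (order 6)
Elements of order 2: {t3}.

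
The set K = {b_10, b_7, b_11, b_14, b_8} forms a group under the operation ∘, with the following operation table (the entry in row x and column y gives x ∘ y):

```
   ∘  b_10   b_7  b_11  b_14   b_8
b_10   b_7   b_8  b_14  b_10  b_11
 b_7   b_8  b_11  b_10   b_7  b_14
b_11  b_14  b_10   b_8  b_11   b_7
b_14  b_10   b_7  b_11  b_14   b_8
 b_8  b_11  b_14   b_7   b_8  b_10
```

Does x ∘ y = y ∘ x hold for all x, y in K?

Check whether the table is symmetric across its main diagonal.
Every entry (row x, col y) equals the entry (row y, col x), so K is abelian.

Yes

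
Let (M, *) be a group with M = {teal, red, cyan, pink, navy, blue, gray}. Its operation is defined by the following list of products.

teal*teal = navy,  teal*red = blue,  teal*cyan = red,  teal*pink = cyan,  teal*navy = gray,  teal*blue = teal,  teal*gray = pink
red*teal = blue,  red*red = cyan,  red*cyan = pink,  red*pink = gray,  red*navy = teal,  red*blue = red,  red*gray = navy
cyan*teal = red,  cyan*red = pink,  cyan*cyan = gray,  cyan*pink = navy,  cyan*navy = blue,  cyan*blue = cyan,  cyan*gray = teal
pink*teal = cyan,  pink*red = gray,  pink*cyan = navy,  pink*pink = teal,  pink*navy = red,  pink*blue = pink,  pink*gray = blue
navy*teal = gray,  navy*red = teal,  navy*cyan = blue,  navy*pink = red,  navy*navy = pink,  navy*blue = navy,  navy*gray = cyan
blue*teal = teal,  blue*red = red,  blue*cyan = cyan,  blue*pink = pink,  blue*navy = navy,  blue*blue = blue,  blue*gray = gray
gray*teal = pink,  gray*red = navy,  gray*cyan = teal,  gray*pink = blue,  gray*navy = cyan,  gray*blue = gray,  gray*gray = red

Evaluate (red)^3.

pink

red^1 = red
red^2 = red*red = cyan
red^3 = cyan*red = pink
(Structurally, M here is isomorphic to the cyclic group Z_7.)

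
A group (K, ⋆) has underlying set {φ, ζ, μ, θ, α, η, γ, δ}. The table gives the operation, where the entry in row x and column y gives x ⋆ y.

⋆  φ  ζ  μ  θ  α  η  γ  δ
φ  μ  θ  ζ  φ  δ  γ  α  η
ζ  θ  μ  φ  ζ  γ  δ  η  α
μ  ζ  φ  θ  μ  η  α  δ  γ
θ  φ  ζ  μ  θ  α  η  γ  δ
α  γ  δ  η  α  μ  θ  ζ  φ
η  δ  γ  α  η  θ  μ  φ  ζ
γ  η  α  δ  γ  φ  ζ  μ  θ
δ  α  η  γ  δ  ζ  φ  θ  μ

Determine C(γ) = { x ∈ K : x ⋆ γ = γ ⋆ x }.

{γ, δ, θ, μ}

Compare row γ with column γ entry by entry.
δ ⋆ γ = θ = γ ⋆ δ, so δ commutes with γ.
φ ⋆ γ = α but γ ⋆ φ = η, so φ does not.
Collecting the elements that commute with γ: C(γ) = {γ, δ, θ, μ}.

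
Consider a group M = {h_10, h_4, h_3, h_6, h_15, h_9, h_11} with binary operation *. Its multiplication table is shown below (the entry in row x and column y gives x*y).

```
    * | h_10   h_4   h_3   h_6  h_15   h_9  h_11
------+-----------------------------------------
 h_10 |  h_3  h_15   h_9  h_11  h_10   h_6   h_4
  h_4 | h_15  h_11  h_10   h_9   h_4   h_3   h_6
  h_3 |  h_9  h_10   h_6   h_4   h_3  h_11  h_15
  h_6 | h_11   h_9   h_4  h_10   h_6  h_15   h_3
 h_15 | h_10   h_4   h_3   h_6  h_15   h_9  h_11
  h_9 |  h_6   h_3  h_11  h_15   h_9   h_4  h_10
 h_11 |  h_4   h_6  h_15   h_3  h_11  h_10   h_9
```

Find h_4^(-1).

h_10

First locate the identity: row h_15 matches the header, so h_15 is the identity.
Scan row h_4 for h_15: h_4*h_10 = h_15. Hence h_4^(-1) = h_10.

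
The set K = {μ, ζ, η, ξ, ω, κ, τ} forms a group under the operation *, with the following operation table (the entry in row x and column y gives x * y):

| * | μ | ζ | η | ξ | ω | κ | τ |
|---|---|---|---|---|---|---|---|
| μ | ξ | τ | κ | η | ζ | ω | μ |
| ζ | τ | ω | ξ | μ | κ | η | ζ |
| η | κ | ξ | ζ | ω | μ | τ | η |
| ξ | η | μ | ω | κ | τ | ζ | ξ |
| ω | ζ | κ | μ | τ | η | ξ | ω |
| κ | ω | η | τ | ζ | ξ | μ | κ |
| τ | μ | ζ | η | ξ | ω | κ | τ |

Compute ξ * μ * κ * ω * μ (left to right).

ζ

ξ * μ = η
η * κ = τ
τ * ω = ω
ω * μ = ζ
(Structurally, K here is isomorphic to the cyclic group Z_7.)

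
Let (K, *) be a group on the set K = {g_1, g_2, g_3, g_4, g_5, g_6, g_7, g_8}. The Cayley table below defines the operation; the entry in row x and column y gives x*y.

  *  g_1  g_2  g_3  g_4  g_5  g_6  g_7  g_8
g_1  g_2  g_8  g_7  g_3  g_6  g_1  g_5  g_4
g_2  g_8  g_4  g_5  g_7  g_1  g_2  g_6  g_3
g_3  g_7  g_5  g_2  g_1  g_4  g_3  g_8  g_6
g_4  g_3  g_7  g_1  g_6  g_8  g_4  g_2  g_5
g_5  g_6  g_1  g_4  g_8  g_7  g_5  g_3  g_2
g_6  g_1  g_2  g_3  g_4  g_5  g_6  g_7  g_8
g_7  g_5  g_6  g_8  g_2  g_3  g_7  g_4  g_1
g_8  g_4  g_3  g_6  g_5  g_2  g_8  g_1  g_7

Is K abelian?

Yes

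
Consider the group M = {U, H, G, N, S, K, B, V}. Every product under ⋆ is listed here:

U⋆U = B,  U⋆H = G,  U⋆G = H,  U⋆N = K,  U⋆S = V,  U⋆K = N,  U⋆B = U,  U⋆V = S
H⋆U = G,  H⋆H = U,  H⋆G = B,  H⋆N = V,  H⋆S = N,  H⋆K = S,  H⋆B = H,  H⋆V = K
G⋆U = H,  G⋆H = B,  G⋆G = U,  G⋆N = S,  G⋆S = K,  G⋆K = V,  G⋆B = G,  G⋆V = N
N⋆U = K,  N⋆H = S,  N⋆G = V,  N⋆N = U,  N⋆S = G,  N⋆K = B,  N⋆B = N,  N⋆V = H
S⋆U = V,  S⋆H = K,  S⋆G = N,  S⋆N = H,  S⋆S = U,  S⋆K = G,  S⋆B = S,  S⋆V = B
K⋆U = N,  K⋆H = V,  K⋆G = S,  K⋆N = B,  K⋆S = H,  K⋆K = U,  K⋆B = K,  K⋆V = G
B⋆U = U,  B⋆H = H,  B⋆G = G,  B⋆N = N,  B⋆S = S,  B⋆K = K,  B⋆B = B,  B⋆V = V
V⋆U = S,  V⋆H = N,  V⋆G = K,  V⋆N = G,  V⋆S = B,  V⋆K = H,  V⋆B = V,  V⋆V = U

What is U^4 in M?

U^1 = U
U^2 = U ⋆ U = B
U^3 = B ⋆ U = U
U^4 = U ⋆ U = B

B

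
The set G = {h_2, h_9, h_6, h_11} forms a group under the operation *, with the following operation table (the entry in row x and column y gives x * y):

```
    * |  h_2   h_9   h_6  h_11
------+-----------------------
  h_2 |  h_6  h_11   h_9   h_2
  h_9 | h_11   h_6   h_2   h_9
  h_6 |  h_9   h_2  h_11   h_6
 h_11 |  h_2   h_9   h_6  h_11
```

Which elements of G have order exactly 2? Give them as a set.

{h_6}

Identity is h_11. Compute the order of each non-identity element by repeated multiplication:
  h_2: h_2 → h_6 → h_9 → h_11  (order 4)
  h_9: h_9 → h_6 → h_2 → h_11  (order 4)
  h_6: h_6 → h_11  (order 2)
Elements of order 2: {h_6}.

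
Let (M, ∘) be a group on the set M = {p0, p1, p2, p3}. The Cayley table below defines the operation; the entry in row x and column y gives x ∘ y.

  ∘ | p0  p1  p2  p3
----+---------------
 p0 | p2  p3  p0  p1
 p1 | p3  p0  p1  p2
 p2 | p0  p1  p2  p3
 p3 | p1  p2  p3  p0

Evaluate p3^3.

p3^1 = p3
p3^2 = p3 ∘ p3 = p0
p3^3 = p0 ∘ p3 = p1
(Structurally, M here is isomorphic to the cyclic group Z_4.)

p1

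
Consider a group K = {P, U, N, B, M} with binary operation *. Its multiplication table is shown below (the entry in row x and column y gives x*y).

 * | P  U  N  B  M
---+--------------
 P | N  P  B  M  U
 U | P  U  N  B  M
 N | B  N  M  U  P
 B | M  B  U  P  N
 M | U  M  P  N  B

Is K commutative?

Check whether the table is symmetric across its main diagonal.
Every entry (row x, col y) equals the entry (row y, col x), so K is abelian.

Yes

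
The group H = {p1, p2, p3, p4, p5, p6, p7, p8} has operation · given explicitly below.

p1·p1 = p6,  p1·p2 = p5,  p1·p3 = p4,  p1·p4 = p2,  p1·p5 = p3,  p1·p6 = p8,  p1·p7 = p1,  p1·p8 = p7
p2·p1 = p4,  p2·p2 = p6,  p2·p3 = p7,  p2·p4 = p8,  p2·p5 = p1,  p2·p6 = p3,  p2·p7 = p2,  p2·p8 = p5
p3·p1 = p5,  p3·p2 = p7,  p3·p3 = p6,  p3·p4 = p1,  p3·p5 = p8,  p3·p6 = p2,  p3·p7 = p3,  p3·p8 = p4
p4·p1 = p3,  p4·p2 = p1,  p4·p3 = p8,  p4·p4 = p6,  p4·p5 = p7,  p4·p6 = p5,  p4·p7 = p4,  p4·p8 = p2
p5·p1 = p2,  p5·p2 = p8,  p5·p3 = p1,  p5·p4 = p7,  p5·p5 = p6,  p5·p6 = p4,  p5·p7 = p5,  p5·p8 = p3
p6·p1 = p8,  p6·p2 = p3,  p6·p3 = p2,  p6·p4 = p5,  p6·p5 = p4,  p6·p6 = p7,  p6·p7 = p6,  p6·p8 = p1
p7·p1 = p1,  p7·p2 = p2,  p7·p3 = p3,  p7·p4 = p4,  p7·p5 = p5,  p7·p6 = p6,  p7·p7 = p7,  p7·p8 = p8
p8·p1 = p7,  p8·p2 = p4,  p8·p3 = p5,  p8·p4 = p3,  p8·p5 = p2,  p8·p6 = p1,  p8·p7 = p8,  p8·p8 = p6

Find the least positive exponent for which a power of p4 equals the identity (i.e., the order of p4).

4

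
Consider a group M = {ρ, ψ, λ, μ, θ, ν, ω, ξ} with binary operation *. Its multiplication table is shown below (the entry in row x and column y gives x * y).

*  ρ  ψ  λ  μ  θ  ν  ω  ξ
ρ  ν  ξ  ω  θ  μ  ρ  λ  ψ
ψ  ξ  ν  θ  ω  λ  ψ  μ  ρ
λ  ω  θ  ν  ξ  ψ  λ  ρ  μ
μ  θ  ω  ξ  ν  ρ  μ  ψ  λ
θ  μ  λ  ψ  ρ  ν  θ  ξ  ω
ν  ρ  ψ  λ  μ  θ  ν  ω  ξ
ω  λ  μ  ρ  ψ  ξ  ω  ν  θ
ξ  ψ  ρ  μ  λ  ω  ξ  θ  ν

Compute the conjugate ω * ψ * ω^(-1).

ψ

The identity is ν. In row ω, the entry ν sits in column ω, so ω^(-1) = ω.
ω * ψ = μ
μ * ω = ψ
(Structurally, M here is isomorphic to the elementary abelian group (Z_2)^3.)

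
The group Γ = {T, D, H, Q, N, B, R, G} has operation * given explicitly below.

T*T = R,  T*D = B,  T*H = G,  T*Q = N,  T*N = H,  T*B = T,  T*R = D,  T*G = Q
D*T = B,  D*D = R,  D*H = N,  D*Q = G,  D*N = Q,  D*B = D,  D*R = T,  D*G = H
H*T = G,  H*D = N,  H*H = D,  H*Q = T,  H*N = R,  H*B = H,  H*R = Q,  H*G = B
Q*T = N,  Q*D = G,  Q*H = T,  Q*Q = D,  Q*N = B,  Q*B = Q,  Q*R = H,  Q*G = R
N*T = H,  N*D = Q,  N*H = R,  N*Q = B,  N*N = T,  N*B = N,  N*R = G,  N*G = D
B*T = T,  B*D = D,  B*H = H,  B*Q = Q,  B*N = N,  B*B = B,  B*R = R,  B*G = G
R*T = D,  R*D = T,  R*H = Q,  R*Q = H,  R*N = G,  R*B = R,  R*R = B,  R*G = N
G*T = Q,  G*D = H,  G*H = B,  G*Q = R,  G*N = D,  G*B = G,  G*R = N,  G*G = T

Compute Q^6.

Q^1 = Q
Q^2 = Q*Q = D
Q^3 = D*Q = G
Q^4 = G*Q = R
Q^5 = R*Q = H
Q^6 = H*Q = T

T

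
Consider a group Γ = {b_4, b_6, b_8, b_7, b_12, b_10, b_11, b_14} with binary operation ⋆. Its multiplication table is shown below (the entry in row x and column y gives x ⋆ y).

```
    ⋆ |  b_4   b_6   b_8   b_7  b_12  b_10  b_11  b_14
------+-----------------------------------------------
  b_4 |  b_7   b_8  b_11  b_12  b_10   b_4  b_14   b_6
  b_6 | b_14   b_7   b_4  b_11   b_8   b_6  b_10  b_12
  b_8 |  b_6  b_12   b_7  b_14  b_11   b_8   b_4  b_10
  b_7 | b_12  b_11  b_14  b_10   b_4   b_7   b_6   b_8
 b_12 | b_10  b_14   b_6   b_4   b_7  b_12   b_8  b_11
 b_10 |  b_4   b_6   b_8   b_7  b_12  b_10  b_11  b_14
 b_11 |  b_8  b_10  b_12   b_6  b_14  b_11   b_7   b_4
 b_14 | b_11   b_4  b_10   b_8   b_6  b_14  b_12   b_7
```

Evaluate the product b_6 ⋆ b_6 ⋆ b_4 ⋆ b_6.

b_14

b_6 ⋆ b_6 = b_7
b_7 ⋆ b_4 = b_12
b_12 ⋆ b_6 = b_14
(Structurally, Γ here is isomorphic to the quaternion group Q_8.)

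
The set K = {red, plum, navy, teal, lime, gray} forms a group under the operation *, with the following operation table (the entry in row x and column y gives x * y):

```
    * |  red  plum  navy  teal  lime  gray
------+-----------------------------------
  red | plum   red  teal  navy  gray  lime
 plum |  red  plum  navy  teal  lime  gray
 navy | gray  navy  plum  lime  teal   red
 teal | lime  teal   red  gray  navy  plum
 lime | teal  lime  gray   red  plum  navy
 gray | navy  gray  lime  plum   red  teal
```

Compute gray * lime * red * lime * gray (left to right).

navy

gray * lime = red
red * red = plum
plum * lime = lime
lime * gray = navy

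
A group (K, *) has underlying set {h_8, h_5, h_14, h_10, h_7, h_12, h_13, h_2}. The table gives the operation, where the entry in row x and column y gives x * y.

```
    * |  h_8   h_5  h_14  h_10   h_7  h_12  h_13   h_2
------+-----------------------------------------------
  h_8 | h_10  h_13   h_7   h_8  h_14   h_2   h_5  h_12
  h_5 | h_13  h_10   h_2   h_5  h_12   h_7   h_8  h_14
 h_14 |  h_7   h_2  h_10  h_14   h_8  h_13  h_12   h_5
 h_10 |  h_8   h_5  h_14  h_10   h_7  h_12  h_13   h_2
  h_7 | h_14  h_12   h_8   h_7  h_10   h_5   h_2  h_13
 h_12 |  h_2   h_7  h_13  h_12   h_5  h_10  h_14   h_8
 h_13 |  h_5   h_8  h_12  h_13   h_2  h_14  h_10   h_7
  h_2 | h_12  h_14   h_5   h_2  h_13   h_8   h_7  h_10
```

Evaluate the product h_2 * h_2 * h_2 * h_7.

h_13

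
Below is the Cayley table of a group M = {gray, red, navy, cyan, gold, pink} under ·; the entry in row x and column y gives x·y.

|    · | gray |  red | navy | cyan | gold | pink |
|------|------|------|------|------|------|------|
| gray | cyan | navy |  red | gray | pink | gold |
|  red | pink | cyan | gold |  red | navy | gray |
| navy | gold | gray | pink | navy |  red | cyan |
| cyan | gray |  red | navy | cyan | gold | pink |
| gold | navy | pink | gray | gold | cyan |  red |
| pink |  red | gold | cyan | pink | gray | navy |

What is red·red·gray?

red·red = cyan
cyan·gray = gray
(Structurally, M here is isomorphic to the symmetric group S_3.)

gray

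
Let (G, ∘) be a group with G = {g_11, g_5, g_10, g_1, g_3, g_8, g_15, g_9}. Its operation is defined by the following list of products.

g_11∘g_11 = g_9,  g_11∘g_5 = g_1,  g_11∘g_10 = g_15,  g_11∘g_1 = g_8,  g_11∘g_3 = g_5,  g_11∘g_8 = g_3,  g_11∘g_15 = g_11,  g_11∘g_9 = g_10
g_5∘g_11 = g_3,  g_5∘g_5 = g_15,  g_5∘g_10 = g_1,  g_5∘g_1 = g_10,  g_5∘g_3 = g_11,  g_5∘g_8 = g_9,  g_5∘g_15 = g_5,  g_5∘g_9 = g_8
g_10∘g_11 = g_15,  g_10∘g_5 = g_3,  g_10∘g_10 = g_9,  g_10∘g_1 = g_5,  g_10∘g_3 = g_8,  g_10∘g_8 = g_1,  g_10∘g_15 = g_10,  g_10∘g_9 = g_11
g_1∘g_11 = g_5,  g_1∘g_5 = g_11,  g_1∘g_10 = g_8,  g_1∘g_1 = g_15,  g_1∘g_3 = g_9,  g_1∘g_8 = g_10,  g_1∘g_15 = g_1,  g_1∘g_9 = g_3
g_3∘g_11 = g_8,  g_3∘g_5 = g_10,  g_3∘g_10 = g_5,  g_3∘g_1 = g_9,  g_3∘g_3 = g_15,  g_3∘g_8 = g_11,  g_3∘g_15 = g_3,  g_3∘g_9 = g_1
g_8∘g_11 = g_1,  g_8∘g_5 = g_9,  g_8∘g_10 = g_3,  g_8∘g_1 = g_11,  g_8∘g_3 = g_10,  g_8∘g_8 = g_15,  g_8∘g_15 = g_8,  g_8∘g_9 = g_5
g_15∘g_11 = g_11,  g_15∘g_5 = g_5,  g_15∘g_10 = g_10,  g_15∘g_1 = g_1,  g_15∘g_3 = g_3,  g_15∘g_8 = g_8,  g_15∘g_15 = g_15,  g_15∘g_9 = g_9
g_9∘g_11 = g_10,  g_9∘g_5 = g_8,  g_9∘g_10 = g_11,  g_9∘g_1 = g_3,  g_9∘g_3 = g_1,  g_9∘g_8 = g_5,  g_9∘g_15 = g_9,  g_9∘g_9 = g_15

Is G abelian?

No

g_11 ∘ g_5 = g_1 but g_5 ∘ g_11 = g_3.
Since g_11 and g_5 do not commute, G is not abelian.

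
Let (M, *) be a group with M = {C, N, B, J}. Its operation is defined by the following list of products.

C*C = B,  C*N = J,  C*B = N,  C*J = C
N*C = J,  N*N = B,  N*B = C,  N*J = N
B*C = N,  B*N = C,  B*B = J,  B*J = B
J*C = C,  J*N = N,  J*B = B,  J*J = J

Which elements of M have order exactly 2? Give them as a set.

{B}

Identity is J. Compute the order of each non-identity element by repeated multiplication:
  C: C → B → N → J  (order 4)
  N: N → B → C → J  (order 4)
  B: B → J  (order 2)
Elements of order 2: {B}.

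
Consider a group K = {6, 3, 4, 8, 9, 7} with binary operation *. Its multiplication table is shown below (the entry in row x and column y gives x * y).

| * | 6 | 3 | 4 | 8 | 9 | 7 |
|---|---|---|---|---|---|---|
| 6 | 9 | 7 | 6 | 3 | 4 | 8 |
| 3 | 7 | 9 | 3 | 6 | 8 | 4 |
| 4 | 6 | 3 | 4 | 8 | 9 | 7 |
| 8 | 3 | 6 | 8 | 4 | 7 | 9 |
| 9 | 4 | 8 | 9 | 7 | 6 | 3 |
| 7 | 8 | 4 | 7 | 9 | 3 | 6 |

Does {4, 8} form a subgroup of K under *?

Yes

{4, 8} contains the identity 4.
Checking products: every product of two elements of {4, 8} (read from the table) lies in {4, 8}, so the set is closed.
In a finite group, a nonempty closed subset is a subgroup. So {4, 8} ≤ K.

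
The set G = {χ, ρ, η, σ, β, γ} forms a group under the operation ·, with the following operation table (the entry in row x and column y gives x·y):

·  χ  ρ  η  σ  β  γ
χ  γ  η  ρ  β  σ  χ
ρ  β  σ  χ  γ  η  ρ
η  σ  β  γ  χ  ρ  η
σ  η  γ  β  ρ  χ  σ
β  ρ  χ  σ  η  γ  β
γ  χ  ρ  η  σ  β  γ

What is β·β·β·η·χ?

η

β·β = γ
γ·β = β
β·η = σ
σ·χ = η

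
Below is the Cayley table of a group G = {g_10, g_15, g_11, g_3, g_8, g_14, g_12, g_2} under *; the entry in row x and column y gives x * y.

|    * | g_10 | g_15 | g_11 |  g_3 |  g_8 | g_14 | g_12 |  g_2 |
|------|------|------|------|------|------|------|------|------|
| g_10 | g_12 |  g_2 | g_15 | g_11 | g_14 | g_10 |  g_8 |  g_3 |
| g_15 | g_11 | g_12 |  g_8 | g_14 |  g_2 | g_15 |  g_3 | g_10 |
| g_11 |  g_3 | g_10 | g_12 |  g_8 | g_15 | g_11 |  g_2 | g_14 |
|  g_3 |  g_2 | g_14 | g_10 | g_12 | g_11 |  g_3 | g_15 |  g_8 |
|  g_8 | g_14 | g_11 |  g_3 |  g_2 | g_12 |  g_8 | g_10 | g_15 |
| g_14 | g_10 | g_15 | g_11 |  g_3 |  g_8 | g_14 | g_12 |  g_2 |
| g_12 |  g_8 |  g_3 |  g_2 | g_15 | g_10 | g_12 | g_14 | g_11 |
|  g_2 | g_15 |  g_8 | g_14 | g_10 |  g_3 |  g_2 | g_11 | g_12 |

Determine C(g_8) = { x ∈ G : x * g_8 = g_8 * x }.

{g_10, g_12, g_14, g_8}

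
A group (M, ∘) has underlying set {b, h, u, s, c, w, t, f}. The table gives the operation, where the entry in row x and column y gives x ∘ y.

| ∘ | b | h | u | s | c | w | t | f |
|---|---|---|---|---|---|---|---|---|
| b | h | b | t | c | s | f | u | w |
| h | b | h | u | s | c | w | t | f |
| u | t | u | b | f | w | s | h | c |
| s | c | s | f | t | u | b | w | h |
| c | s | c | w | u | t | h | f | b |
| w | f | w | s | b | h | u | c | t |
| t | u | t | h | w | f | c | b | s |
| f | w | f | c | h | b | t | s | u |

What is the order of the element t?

4

The identity element is h (its row matches the header).
t^1 = t
t^2 = t ∘ t = b
t^3 = b ∘ t = u
t^4 = u ∘ t = h
The first power of t equal to the identity is t^4, so ord(t) = 4.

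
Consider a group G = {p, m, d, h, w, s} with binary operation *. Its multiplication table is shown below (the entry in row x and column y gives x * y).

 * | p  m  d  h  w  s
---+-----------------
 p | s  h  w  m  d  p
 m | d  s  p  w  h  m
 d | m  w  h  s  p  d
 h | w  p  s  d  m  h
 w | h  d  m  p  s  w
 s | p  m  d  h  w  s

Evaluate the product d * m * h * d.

w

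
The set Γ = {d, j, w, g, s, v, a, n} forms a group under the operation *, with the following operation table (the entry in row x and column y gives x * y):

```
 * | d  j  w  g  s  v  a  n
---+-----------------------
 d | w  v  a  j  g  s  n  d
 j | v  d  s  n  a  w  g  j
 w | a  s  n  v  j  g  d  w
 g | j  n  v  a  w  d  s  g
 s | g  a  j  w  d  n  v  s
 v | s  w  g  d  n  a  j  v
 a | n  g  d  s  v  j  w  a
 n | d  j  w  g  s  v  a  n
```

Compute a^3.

a^1 = a
a^2 = a * a = w
a^3 = w * a = d

d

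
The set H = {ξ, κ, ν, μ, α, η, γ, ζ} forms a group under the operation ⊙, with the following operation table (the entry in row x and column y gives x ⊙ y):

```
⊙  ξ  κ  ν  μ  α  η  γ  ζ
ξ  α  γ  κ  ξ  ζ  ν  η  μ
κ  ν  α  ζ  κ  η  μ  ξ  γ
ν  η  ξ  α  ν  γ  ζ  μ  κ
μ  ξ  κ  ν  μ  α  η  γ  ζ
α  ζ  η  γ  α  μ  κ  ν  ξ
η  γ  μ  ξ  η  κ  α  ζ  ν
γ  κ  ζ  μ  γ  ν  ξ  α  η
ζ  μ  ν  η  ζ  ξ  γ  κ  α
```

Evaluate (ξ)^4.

ξ^1 = ξ
ξ^2 = ξ ⊙ ξ = α
ξ^3 = α ⊙ ξ = ζ
ξ^4 = ζ ⊙ ξ = μ

μ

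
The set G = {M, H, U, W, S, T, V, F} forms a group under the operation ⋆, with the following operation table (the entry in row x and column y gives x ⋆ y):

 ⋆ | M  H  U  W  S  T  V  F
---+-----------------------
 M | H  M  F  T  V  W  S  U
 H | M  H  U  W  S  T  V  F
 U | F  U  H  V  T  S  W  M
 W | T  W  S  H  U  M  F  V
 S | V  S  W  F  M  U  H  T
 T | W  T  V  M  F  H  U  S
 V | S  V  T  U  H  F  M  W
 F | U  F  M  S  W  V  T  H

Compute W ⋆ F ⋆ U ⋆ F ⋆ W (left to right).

W ⋆ F = V
V ⋆ U = T
T ⋆ F = S
S ⋆ W = F

F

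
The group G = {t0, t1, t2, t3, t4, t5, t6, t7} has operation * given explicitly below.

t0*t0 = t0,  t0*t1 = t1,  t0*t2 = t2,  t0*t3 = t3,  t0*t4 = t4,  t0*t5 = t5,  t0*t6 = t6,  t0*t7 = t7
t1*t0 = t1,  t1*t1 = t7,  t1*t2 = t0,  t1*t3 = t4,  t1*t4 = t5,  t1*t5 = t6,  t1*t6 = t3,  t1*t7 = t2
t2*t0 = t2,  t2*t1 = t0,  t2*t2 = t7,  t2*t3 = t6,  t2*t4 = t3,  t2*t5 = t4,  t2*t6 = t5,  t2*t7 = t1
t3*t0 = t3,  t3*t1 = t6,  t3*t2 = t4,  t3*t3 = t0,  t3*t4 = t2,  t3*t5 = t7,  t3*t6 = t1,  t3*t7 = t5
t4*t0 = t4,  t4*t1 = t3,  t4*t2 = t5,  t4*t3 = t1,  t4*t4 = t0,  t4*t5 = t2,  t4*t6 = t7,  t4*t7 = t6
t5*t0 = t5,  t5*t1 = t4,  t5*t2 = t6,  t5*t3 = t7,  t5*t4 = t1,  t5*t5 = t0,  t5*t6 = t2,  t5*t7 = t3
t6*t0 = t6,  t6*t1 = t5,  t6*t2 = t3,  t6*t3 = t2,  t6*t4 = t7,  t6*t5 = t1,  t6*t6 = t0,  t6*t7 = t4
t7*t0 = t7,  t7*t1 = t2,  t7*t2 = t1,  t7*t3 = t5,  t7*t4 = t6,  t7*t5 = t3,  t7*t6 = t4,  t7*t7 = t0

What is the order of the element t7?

The identity element is t0 (its row matches the header).
t7^1 = t7
t7^2 = t7 * t7 = t0
The first power of t7 equal to the identity is t7^2, so ord(t7) = 2.
(Structurally, G here is isomorphic to the dihedral group D_4.)

2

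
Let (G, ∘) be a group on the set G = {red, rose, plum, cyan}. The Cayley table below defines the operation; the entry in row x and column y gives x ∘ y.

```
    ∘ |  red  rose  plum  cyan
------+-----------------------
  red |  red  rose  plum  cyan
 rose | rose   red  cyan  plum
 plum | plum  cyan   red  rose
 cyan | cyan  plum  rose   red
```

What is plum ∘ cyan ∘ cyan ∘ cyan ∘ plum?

plum ∘ cyan = rose
rose ∘ cyan = plum
plum ∘ cyan = rose
rose ∘ plum = cyan
(Structurally, G here is isomorphic to the Klein four-group V_4.)

cyan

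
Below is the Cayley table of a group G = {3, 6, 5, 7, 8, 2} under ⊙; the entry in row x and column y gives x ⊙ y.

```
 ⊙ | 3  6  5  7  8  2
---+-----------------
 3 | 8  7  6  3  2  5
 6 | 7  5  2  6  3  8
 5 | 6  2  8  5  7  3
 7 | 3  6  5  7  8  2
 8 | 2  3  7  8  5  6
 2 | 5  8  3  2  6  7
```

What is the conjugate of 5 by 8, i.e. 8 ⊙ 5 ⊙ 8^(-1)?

The identity is 7. In row 8, the entry 7 sits in column 5, so 8^(-1) = 5.
8 ⊙ 5 = 7
7 ⊙ 5 = 5

5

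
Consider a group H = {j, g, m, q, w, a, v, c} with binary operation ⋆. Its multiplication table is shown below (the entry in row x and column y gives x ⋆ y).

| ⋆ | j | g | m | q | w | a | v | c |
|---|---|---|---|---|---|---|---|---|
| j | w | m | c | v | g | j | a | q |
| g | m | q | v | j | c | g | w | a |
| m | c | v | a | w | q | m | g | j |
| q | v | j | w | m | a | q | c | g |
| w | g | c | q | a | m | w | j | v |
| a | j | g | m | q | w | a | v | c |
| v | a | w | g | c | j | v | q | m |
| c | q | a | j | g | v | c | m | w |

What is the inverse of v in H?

j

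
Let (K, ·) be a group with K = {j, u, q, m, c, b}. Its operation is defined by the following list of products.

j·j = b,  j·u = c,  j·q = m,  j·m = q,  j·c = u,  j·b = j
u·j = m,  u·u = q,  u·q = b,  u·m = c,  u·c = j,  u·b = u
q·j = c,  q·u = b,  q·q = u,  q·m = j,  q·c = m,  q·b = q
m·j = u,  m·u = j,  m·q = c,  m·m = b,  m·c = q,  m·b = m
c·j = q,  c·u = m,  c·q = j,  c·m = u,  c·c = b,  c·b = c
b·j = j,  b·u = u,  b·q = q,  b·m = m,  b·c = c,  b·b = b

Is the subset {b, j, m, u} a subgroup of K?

No

u·u = q, which is not in {b, j, m, u}.
The subset is not closed under ·, so it is not a subgroup.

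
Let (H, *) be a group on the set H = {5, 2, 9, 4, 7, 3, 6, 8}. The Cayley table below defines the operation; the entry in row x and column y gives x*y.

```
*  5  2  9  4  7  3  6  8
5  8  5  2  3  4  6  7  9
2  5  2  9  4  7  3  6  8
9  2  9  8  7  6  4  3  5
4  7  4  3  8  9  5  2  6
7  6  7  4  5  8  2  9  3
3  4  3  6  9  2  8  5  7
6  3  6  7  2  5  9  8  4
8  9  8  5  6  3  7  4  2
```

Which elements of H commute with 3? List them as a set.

{2, 3, 7, 8}

Compare row 3 with column 3 entry by entry.
7*3 = 2 = 3*7, so 7 commutes with 3.
6*3 = 9 but 3*6 = 5, so 6 does not.
Collecting the elements that commute with 3: C(3) = {2, 3, 7, 8}.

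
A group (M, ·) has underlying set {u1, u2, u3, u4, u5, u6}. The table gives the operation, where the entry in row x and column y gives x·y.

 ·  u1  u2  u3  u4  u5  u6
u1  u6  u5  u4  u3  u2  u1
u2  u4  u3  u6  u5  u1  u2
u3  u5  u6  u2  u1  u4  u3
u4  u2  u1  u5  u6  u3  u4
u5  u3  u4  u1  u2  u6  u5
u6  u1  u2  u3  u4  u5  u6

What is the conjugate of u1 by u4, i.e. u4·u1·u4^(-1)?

u5

The identity is u6. In row u4, the entry u6 sits in column u4, so u4^(-1) = u4.
u4·u1 = u2
u2·u4 = u5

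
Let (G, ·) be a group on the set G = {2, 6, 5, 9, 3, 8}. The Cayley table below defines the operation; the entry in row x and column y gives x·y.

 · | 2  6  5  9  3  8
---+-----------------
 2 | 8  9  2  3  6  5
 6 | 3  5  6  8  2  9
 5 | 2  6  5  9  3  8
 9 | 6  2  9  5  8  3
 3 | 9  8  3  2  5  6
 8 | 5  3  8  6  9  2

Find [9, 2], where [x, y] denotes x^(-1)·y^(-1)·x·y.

8

Identity is 5; from the table 9^(-1) = 9 and 2^(-1) = 8.
9·8 = 3
3·9 = 2
2·2 = 8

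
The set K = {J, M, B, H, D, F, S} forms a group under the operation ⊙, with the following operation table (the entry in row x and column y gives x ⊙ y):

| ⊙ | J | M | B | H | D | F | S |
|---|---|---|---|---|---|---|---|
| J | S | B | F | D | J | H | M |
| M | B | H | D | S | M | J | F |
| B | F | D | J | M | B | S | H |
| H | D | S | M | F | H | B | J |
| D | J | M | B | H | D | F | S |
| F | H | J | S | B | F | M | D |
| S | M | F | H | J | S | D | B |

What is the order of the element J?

The identity element is D (its row matches the header).
J^1 = J
J^2 = J ⊙ J = S
J^3 = S ⊙ J = M
J^4 = M ⊙ J = B
J^5 = B ⊙ J = F
J^6 = F ⊙ J = H
J^7 = H ⊙ J = D
The first power of J equal to the identity is J^7, so ord(J) = 7.

7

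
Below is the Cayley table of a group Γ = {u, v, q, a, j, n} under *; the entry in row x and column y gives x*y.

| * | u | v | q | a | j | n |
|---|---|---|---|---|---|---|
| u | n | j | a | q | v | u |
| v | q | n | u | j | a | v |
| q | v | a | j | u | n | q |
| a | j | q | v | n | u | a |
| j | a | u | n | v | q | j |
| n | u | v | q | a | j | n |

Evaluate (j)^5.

j^1 = j
j^2 = j*j = q
j^3 = q*j = n
j^4 = n*j = j
j^5 = j*j = q

q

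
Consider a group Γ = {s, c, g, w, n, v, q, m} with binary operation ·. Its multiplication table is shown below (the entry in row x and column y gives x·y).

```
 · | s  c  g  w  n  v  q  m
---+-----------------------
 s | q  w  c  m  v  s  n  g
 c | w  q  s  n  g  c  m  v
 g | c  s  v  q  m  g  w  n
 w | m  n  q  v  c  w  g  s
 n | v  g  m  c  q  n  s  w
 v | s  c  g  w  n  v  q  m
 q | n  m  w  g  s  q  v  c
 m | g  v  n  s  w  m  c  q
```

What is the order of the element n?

4

The identity element is v (its row matches the header).
n^1 = n
n^2 = n·n = q
n^3 = q·n = s
n^4 = s·n = v
The first power of n equal to the identity is n^4, so ord(n) = 4.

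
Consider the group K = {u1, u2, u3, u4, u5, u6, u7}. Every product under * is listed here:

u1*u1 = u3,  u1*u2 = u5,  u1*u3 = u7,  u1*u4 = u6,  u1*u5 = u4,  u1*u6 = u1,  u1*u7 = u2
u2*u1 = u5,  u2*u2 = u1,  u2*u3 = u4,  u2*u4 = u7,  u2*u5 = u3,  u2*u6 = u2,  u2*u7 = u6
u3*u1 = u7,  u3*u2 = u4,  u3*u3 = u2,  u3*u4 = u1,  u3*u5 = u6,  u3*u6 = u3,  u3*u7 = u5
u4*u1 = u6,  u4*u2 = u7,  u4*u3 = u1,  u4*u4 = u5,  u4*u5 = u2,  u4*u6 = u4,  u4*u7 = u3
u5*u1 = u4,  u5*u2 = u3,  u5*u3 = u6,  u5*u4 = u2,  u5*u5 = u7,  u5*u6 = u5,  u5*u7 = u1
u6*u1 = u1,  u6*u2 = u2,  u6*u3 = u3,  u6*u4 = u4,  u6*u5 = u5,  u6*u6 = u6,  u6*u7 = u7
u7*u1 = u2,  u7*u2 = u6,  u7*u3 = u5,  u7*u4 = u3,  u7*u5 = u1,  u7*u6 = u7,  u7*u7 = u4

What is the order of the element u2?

The identity element is u6 (its row matches the header).
u2^1 = u2
u2^2 = u2 * u2 = u1
u2^3 = u1 * u2 = u5
u2^4 = u5 * u2 = u3
u2^5 = u3 * u2 = u4
u2^6 = u4 * u2 = u7
u2^7 = u7 * u2 = u6
The first power of u2 equal to the identity is u2^7, so ord(u2) = 7.
(Structurally, K here is isomorphic to the cyclic group Z_7.)

7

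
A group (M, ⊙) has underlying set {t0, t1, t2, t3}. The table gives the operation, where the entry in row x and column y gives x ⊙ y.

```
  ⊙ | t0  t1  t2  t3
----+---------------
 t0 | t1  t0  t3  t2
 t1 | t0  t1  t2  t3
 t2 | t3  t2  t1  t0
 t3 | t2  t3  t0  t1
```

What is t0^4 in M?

t0^1 = t0
t0^2 = t0 ⊙ t0 = t1
t0^3 = t1 ⊙ t0 = t0
t0^4 = t0 ⊙ t0 = t1

t1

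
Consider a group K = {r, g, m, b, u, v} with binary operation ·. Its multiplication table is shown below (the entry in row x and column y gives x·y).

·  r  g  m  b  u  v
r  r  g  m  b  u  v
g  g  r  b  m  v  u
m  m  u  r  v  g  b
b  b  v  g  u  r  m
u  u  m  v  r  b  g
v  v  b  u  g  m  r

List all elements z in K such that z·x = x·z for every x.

An element z is central iff its row equals its column in the table.
For v: v·b = g ≠ m = b·v, so v ∉ Z.
Checking each element this way leaves Z(K) = {r}.
(Structurally, K here is isomorphic to the symmetric group S_3.)

{r}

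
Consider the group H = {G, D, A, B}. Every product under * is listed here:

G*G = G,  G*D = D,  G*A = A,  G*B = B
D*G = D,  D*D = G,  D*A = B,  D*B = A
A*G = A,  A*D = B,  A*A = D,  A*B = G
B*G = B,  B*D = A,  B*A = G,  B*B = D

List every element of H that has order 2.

Identity is G. Compute the order of each non-identity element by repeated multiplication:
  D: D → G  (order 2)
  A: A → D → B → G  (order 4)
  B: B → D → A → G  (order 4)
Elements of order 2: {D}.

{D}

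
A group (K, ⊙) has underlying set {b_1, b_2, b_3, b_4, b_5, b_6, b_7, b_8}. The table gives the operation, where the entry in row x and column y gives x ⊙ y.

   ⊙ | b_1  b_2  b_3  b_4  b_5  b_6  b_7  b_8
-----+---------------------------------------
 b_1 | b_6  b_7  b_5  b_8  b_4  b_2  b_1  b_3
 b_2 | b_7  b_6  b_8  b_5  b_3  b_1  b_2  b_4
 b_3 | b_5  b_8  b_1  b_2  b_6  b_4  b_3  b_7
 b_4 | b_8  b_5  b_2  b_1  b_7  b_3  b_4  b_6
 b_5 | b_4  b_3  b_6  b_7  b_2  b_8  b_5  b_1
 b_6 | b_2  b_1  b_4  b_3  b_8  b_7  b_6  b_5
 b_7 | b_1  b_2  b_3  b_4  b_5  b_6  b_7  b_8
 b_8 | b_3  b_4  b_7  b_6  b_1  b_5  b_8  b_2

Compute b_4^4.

b_6

b_4^1 = b_4
b_4^2 = b_4 ⊙ b_4 = b_1
b_4^3 = b_1 ⊙ b_4 = b_8
b_4^4 = b_8 ⊙ b_4 = b_6
(Structurally, K here is isomorphic to the cyclic group Z_8.)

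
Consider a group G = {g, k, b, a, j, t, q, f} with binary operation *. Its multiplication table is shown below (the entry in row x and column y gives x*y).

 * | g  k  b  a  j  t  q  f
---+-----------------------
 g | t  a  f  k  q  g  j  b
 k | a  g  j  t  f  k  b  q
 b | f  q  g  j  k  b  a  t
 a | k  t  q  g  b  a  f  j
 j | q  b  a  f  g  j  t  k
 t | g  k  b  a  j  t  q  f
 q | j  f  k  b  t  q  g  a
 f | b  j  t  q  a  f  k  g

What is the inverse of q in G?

First locate the identity: row t matches the header, so t is the identity.
Scan row q for t: q*j = t. Hence q^(-1) = j.

j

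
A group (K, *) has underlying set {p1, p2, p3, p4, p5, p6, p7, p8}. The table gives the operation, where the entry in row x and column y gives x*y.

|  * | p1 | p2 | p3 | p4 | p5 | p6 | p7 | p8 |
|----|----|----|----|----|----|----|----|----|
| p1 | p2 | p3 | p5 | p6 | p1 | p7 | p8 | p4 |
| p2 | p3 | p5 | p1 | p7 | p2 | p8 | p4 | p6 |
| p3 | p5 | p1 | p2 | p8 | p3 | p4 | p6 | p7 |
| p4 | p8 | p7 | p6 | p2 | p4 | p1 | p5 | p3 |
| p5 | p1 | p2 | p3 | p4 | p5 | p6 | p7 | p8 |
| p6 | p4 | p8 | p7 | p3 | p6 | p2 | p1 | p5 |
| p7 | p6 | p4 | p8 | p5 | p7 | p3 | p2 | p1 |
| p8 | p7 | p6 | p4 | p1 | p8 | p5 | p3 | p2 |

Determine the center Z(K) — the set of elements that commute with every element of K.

An element z is central iff its row equals its column in the table.
For p8: p8*p4 = p1 ≠ p3 = p4*p8, so p8 ∉ Z.
Checking each element this way leaves Z(K) = {p2, p5}.

{p2, p5}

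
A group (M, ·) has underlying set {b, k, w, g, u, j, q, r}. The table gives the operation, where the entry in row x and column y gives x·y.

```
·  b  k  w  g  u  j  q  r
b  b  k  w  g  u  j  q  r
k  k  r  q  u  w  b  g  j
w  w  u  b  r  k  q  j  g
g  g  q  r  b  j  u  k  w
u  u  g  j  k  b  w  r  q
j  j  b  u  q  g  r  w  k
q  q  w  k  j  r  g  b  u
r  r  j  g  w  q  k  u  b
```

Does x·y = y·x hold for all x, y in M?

No

j·g = q but g·j = u.
Since j and g do not commute, M is not abelian.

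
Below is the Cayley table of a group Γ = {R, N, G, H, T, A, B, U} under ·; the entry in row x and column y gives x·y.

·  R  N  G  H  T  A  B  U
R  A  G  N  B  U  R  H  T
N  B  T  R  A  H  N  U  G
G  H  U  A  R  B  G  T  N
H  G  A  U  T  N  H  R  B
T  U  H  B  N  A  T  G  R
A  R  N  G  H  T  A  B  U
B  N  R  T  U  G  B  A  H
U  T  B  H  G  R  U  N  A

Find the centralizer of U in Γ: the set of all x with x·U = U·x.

Compare row U with column U entry by entry.
T·U = R = U·T, so T commutes with U.
N·U = G but U·N = B, so N does not.
Collecting the elements that commute with U: C(U) = {A, R, T, U}.
(Structurally, Γ here is isomorphic to the dihedral group D_4.)

{A, R, T, U}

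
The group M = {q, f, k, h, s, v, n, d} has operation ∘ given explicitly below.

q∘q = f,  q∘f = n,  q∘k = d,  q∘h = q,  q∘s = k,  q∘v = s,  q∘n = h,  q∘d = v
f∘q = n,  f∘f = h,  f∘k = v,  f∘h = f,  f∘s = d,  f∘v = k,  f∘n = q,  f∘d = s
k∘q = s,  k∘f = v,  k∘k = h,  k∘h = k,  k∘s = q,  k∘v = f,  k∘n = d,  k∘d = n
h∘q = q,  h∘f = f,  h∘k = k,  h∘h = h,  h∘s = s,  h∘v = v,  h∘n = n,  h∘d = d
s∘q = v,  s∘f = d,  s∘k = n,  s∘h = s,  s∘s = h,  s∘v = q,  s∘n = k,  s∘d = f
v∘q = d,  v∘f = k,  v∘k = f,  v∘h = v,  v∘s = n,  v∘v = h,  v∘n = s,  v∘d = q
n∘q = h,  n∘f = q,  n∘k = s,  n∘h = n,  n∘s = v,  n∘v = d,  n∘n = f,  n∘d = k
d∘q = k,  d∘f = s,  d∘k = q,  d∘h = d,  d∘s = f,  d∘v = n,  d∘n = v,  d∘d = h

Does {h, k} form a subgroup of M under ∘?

{h, k} contains the identity h.
Checking products: every product of two elements of {h, k} (read from the table) lies in {h, k}, so the set is closed.
In a finite group, a nonempty closed subset is a subgroup. So {h, k} ≤ M.

Yes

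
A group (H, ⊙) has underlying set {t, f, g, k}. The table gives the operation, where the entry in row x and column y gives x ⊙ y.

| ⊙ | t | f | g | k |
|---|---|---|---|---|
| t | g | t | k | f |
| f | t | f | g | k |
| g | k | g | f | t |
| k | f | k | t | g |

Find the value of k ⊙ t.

Read row k, column t: k ⊙ t = f.

f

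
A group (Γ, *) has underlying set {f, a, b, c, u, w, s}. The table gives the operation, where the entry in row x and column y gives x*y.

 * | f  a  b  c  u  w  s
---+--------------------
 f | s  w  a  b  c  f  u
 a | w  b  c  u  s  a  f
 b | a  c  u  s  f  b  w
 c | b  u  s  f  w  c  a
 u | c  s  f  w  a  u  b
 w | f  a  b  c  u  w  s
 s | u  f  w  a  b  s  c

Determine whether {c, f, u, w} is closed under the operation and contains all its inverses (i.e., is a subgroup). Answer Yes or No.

No

c*f = b, which is not in {c, f, u, w}.
The subset is not closed under *, so it is not a subgroup.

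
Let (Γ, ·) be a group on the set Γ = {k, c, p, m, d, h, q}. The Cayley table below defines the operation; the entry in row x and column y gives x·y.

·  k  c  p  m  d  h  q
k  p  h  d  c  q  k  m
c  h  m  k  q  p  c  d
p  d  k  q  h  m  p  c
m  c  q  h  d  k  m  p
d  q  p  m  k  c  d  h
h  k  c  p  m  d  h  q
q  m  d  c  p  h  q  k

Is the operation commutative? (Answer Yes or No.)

Yes

Check whether the table is symmetric across its main diagonal.
Every entry (row x, col y) equals the entry (row y, col x), so Γ is abelian.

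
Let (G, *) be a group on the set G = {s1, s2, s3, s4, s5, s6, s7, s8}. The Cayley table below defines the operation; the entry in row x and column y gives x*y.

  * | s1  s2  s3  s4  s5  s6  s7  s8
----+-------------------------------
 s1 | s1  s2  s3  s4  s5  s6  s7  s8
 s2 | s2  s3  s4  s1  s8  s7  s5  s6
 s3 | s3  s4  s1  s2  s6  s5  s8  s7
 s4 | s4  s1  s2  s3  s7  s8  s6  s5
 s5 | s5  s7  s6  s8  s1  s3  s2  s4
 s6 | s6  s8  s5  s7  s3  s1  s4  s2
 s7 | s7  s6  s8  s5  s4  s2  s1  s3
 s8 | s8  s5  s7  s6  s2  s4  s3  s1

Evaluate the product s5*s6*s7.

s8

s5*s6 = s3
s3*s7 = s8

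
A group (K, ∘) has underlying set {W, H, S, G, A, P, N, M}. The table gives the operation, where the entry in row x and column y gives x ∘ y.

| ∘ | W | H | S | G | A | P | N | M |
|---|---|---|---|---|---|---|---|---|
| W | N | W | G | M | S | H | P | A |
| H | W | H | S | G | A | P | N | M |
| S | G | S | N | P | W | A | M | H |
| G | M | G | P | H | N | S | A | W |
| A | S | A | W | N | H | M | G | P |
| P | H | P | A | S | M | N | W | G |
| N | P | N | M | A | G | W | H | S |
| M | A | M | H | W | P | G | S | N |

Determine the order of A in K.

The identity element is H (its row matches the header).
A^1 = A
A^2 = A ∘ A = H
The first power of A equal to the identity is A^2, so ord(A) = 2.

2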